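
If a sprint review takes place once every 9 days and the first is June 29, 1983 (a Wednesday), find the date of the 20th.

The 20th occurrence is 19 intervals after the first: 19 × 9 = 171 days after June 29, 1983.
June has 30 days — 1 day to the end of June leaves 170.
July has 31 days (139 left).
August has 31 days (108 left).
September has 30 days (78 left).
October has 31 days (47 left).
November has 30 days (17 left).
17 days into December → December 17, 1983.

December 17, 1983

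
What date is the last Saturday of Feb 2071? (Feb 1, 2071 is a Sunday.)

Feb 28, 2071

Feb 2071 begins on a Sunday, so the first Saturday is Feb 7 (6 days later).
Feb 2071 has 28 days. Adding weeks: 7, 14, 21, 28 — the last one ≤ 28 is the 28th.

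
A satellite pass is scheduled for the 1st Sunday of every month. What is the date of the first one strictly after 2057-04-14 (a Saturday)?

2057-05-06

April 2057 starts on a Sunday, so its 1st Sunday is 2057-04-01.
That is not after 2057-04-14, so look at May 2057.
May 2057 starts on a Tuesday, so its 1st Sunday is 2057-05-06 (5 days in).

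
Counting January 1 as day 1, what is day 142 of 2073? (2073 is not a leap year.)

Jan has 31 days (142 − 31 = 111 remain).
Feb has 28 days (111 − 28 = 83 remain).
Mar has 31 days (83 − 31 = 52 remain).
Apr has 30 days (52 − 30 = 22 remain).
22 into May → May 22.

May 22, 2073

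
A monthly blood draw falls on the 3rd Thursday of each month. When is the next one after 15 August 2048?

20 August 2048

August 2048 starts on a Saturday; its first Thursday is the 6th, so the 3rd Thursday is the 20th — 20 August 2048.
20 August 2048 is after 15 August 2048, so that is the next one.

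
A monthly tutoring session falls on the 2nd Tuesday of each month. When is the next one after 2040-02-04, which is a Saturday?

February 2040 starts on a Wednesday; its first Tuesday is the 7th, so the 2nd Tuesday is the 14th — 2040-02-14.
2040-02-14 is after 2040-02-04, so that is the next one.

2040-02-14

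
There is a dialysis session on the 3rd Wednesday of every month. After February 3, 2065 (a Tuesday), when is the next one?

February 18, 2065

February 2065 starts on a Sunday; its first Wednesday is the 4th, so the 3rd Wednesday is the 18th — February 18, 2065.
February 18, 2065 is after February 3, 2065, so that is the next one.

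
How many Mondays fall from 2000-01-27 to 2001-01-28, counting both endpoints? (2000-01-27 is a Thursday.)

2000-01-27 is a Thursday; the first Monday on or after it is 2000-01-31 (4 days later).
From 2000-01-31 to 2001-01-28: 335 + 28 = 363 days (rest of 2000, to 2001-01-28 in 2001).
363 ÷ 7 = 51 full weeks with remainder 6, so 51 more Mondays after the first → 52.

52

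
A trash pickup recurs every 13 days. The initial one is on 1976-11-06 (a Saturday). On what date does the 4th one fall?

The 4th occurrence is 3 intervals after the first: 3 × 13 = 39 days after 1976-11-06.
November has 30 days — 24 days to the end of November leaves 15.
15 days into December → 1976-12-15.

1976-12-15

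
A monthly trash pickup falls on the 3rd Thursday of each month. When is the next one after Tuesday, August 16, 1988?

August 18, 1988

August 1988 starts on a Monday; its first Thursday is the 4th, so the 3rd Thursday is the 18th — August 18, 1988.
August 18, 1988 is after August 16, 1988, so that is the next one.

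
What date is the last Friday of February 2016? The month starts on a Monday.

26 February 2016

February 2016 begins on a Monday, so the first Friday is February 5 (4 days later).
February 2016 has 29 days. Adding weeks: 5, 12, 19, 26 — the last one ≤ 29 is the 26th.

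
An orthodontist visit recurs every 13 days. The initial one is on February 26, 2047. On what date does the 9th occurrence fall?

The 9th occurrence is 8 intervals after the first: 8 × 13 = 104 days after February 26, 2047.
February has 28 days — 2 days to the end of February leaves 102.
March has 31 days (71 left).
April has 30 days (41 left).
May has 31 days (10 left).
10 days into June → June 10, 2047.

June 10, 2047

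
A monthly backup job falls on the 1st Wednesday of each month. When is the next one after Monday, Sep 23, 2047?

Sep 2047 starts on a Sunday, so its 1st Wednesday is Sep 4, 2047 (3 days in).
That is not after Sep 23, 2047, so look at Oct 2047.
Oct 2047 starts on a Tuesday, so its 1st Wednesday is Oct 2, 2047 (1 day in).

Oct 2, 2047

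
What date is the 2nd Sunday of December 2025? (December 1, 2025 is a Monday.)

14 December 2025

December 2025 begins on a Monday, so the first Sunday is December 7 (6 days later).
The 2nd Sunday is 1 weeks later: 7 + 7 = 14.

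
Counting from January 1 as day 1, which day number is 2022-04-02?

92

Days in months before April: 31 + 28 + 31 = 90.
Plus 2 days into April → day 92.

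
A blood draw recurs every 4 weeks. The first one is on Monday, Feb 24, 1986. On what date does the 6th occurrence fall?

The 6th occurrence is 5 intervals after the first: 5 × 28 = 140 days after Feb 24, 1986.
Feb has 28 days — 4 days to the end of Feb leaves 136.
Mar has 31 days (105 left).
Apr has 30 days (75 left).
May has 31 days (44 left).
Jun has 30 days (14 left).
14 days into Jul → Jul 14, 1986.

Jul 14, 1986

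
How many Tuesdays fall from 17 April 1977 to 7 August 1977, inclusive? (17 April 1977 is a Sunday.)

17 April 1977 is a Sunday; the first Tuesday on or after it is 19 April 1977 (2 days later).
From 19 April 1977 to 7 August 1977: 11 + 31 + 30 + 31 + 7 = 110 days (rest of April, May, June, July, August).
110 ÷ 7 = 15 full weeks with remainder 5, so 15 more Tuesdays after the first → 16.

16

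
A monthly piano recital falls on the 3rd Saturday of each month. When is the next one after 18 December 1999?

15 January 2000

December 1999 starts on a Wednesday; its first Saturday is the 4th, so the 3rd Saturday is the 18th — 18 December 1999.
That is not after 18 December 1999, so look at January 2000.
January 2000 starts on a Saturday; its first Saturday is the 1st, so the 3rd Saturday is the 15th — 15 January 2000.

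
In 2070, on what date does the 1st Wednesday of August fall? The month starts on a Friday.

August 2070 begins on a Friday, so the first Wednesday is August 6 (5 days later).

2070-08-06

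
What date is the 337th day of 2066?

3 December 2066

January has 31 days (337 − 31 = 306 remain).
February has 28 days (306 − 28 = 278 remain).
March has 31 days (278 − 31 = 247 remain).
April has 30 days (247 − 30 = 217 remain).
May has 31 days (217 − 31 = 186 remain).
June has 30 days (186 − 30 = 156 remain).
July has 31 days (156 − 31 = 125 remain).
August has 31 days (125 − 31 = 94 remain).
September has 30 days (94 − 30 = 64 remain).
October has 31 days (64 − 31 = 33 remain).
November has 30 days (33 − 30 = 3 remain).
3 into December → December 3.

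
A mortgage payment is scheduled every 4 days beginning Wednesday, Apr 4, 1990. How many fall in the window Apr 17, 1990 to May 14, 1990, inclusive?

Occurrences land 4·i days after Apr 4, 1990 for i = 0, 1, 2, …
Apr 17, 1990 is 13 days after the start; 13 ÷ 4 = 3 remainder 1; since the remainder is 1, round up to i = 4. First occurrence in the window: #5 on Apr 20, 1990 (4×4 = 16 days in).
May 14, 1990 is 40 days after the start; 40 ÷ 4 = 10 remainder 0. Last occurrence in the window: #11 on May 14, 1990.
Occurrences #5 through #11: 7 in total.

7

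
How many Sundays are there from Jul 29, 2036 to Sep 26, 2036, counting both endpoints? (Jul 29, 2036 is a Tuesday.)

Jul 29, 2036 is a Tuesday; the first Sunday on or after it is Aug 3, 2036 (5 days later).
From Aug 3, 2036 to Sep 26, 2036: 28 + 26 = 54 days (rest of Aug, Sep).
54 ÷ 7 = 7 full weeks with remainder 5, so 7 more Sundays after the first → 8.

8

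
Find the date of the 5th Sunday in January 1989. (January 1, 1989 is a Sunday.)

1989-01-29

January 1989 begins on a Sunday, so the first Sunday is January 1.
The 5th Sunday is 4 weeks later: 1 + 28 = 29.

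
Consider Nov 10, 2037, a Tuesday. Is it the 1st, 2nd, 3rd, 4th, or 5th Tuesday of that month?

2nd

Day 10 falls in week ⌈10/7⌉ of the month.
Days 1–7 hold the 1st Tuesday, 8–14 the 2nd, 15–21 the 3rd, 22–28 the 4th, 29–31 the 5th.
10 is in the range for the 2nd.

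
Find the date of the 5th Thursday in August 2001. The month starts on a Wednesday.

August 2001 begins on a Wednesday, so the first Thursday is August 2 (1 day later).
The 5th Thursday is 4 weeks later: 2 + 28 = 30.

2001-08-30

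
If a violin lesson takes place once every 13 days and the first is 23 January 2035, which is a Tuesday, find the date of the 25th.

The 25th occurrence is 24 intervals after the first: 24 × 13 = 312 days after 23 January 2035.
January has 31 days — 8 days to the end of January leaves 304.
February has 28 days (276 left).
March has 31 days (245 left).
April has 30 days (215 left).
May has 31 days (184 left).
June has 30 days (154 left).
July has 31 days (123 left).
August has 31 days (92 left).
September has 30 days (62 left).
October has 31 days (31 left).
November has 30 days (1 left).
1 day into December → 1 December 2035.

1 December 2035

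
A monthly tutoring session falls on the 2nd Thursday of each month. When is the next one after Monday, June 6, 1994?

June 1994 starts on a Wednesday; its first Thursday is the 2nd, so the 2nd Thursday is the 9th — June 9, 1994.
June 9, 1994 is after June 6, 1994, so that is the next one.

June 9, 1994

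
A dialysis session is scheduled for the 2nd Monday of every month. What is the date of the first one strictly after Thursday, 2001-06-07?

June 2001 starts on a Friday; its first Monday is the 4th, so the 2nd Monday is the 11th — 2001-06-11.
2001-06-11 is after 2001-06-07, so that is the next one.

2001-06-11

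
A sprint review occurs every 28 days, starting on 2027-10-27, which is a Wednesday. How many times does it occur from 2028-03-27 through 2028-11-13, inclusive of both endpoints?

Occurrences land 28·i days after 2027-10-27 for i = 0, 1, 2, …
2028-03-27 is 152 days after the start; 152 ÷ 28 = 5 remainder 12; since the remainder is 12, round up to i = 6. First occurrence in the window: #7 on 2028-04-12 (6×28 = 168 days in).
2028-11-13 is 383 days after the start; 383 ÷ 28 = 13 remainder 19. Last occurrence in the window: #14 on 2028-10-25.
Occurrences #7 through #14: 8 in total.

8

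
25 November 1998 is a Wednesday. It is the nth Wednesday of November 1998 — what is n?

4th

Day 25 falls in week ⌈25/7⌉ of the month.
Days 1–7 hold the 1st Wednesday, 8–14 the 2nd, 15–21 the 3rd, 22–28 the 4th, 29–31 the 5th.
25 is in the range for the 4th.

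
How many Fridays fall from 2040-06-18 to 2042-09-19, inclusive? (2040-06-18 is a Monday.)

2040-06-18 is a Monday; the first Friday on or after it is 2040-06-22 (4 days later).
From 2040-06-22 to 2042-09-19: 192 + 365 + 262 = 819 days (rest of 2040, 2041, to 2042-09-19 in 2042).
819 ÷ 7 = 117 full weeks with remainder 0, so 117 more Fridays after the first → 118.

118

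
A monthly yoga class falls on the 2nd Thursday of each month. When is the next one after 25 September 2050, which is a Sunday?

13 October 2050

September 2050 starts on a Thursday; its first Thursday is the 1st, so the 2nd Thursday is the 8th — 8 September 2050.
That is not after 25 September 2050, so look at October 2050.
October 2050 starts on a Saturday; its first Thursday is the 6th, so the 2nd Thursday is the 13th — 13 October 2050.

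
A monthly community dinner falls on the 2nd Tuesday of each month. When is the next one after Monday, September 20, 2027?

September 2027 starts on a Wednesday; its first Tuesday is the 7th, so the 2nd Tuesday is the 14th — September 14, 2027.
That is not after September 20, 2027, so look at October 2027.
October 2027 starts on a Friday; its first Tuesday is the 5th, so the 2nd Tuesday is the 12th — October 12, 2027.

October 12, 2027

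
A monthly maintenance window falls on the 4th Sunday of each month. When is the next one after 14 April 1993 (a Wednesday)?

April 1993 starts on a Thursday; its first Sunday is the 4th, so the 4th Sunday is the 25th — 25 April 1993.
25 April 1993 is after 14 April 1993, so that is the next one.

25 April 1993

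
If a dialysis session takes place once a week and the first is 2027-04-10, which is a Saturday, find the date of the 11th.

2027-06-19

The 11th occurrence is 10 intervals after the first: 10 × 7 = 70 days after 2027-04-10.
April has 30 days — 20 days to the end of April leaves 50.
May has 31 days (19 left).
19 days into June → 2027-06-19.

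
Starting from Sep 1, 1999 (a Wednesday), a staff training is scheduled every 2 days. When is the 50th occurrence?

Dec 8, 1999

The 50th occurrence is 49 intervals after the first: 49 × 2 = 98 days after Sep 1, 1999.
Sep has 30 days — 29 days to the end of Sep leaves 69.
Oct has 31 days (38 left).
Nov has 30 days (8 left).
8 days into Dec → Dec 8, 1999.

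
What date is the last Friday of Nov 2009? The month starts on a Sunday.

Nov 2009 begins on a Sunday, so the first Friday is Nov 6 (5 days later).
Nov 2009 has 30 days. Adding weeks: 6, 13, 20, 27 — the last one ≤ 30 is the 27th.

Nov 27, 2009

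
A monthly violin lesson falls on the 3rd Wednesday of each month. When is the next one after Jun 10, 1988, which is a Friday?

Jun 1988 starts on a Wednesday; its first Wednesday is the 1st, so the 3rd Wednesday is the 15th — Jun 15, 1988.
Jun 15, 1988 is after Jun 10, 1988, so that is the next one.

Jun 15, 1988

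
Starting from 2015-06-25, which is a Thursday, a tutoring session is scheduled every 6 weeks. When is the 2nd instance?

The 2nd occurrence is 1 interval after the first: 1 × 42 = 42 days after 2015-06-25.
June has 30 days — 5 days to the end of June leaves 37.
July has 31 days (6 left).
6 days into August → 2015-08-06.

2015-08-06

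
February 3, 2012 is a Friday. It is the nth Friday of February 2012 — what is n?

Day 3 falls in week ⌈3/7⌉ of the month.
Days 1–7 hold the 1st Friday, 8–14 the 2nd, 15–21 the 3rd, 22–28 the 4th, 29–31 the 5th.
3 is in the range for the 1st.

1st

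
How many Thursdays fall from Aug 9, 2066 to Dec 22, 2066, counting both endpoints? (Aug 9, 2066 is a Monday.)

19

Aug 9, 2066 is a Monday; the first Thursday on or after it is Aug 12, 2066 (3 days later).
From Aug 12, 2066 to Dec 22, 2066: 19 + 30 + 31 + 30 + 22 = 132 days (rest of Aug, Sep, Oct, Nov, Dec).
132 ÷ 7 = 18 full weeks with remainder 6, so 18 more Thursdays after the first → 19.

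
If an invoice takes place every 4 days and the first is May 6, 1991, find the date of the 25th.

The 25th occurrence is 24 intervals after the first: 24 × 4 = 96 days after May 6, 1991.
May has 31 days — 25 days to the end of May leaves 71.
Jun has 30 days (41 left).
Jul has 31 days (10 left).
10 days into Aug → Aug 10, 1991.

Aug 10, 1991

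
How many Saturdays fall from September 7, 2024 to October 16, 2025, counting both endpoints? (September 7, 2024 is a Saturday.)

58

September 7, 2024 is a Saturday; the first Saturday on or after it is September 7, 2024.
From September 7, 2024 to October 16, 2025: 115 + 289 = 404 days (rest of 2024, to October 16, 2025 in 2025).
404 ÷ 7 = 57 full weeks with remainder 5, so 57 more Saturdays after the first → 58.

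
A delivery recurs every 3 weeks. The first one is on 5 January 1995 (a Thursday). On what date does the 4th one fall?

The 4th occurrence is 3 intervals after the first: 3 × 21 = 63 days after 5 January 1995.
January has 31 days — 26 days to the end of January leaves 37.
February has 28 days (9 left).
9 days into March → 9 March 1995.

9 March 1995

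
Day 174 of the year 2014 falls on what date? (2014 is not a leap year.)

2014-06-23

January has 31 days (174 − 31 = 143 remain).
February has 28 days (143 − 28 = 115 remain).
March has 31 days (115 − 31 = 84 remain).
April has 30 days (84 − 30 = 54 remain).
May has 31 days (54 − 31 = 23 remain).
23 into June → June 23.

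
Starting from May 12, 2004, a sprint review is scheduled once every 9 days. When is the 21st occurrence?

Nov 8, 2004

The 21st occurrence is 20 intervals after the first: 20 × 9 = 180 days after May 12, 2004.
May has 31 days — 19 days to the end of May leaves 161.
Jun has 30 days (131 left).
Jul has 31 days (100 left).
Aug has 31 days (69 left).
Sep has 30 days (39 left).
Oct has 31 days (8 left).
8 days into Nov → Nov 8, 2004.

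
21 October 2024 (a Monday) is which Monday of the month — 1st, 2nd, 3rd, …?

Day 21 falls in week ⌈21/7⌉ of the month.
Days 1–7 hold the 1st Monday, 8–14 the 2nd, 15–21 the 3rd, 22–28 the 4th, 29–31 the 5th.
21 is in the range for the 3rd.

3rd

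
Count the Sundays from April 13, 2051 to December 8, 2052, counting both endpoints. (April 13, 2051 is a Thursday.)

April 13, 2051 is a Thursday; the first Sunday on or after it is April 16, 2051 (3 days later).
From April 16, 2051 to December 8, 2052: 259 + 343 = 602 days (rest of 2051, to December 8, 2052 in 2052).
602 ÷ 7 = 86 full weeks with remainder 0, so 86 more Sundays after the first → 87.

87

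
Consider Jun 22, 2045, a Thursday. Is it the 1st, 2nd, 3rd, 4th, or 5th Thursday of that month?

Day 22 falls in week ⌈22/7⌉ of the month.
Days 1–7 hold the 1st Thursday, 8–14 the 2nd, 15–21 the 3rd, 22–28 the 4th, 29–31 the 5th.
22 is in the range for the 4th.

4th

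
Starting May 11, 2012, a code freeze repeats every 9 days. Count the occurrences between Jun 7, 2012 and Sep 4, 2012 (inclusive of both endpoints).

10

Occurrences land 9·i days after May 11, 2012 for i = 0, 1, 2, …
Jun 7, 2012 is 27 days after the start; 27 ÷ 9 = 3 remainder 0. First occurrence in the window: #4 on Jun 7, 2012 (3×9 = 27 days in).
Sep 4, 2012 is 116 days after the start; 116 ÷ 9 = 12 remainder 8. Last occurrence in the window: #13 on Aug 27, 2012.
Occurrences #4 through #13: 10 in total.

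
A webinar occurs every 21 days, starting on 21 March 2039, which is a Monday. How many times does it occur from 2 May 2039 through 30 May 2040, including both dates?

19

Occurrences land 21·i days after 21 March 2039 for i = 0, 1, 2, …
2 May 2039 is 42 days after the start; 42 ÷ 21 = 2 remainder 0. First occurrence in the window: #3 on 2 May 2039 (2×21 = 42 days in).
30 May 2040 is 436 days after the start; 436 ÷ 21 = 20 remainder 16. Last occurrence in the window: #21 on 14 May 2040.
Occurrences #3 through #21: 19 in total.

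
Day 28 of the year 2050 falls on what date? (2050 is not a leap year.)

January 28, 2050

28 into January → January 28.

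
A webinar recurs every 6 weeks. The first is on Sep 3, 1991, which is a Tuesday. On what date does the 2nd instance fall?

The 2nd occurrence is 1 interval after the first: 1 × 42 = 42 days after Sep 3, 1991.
Sep has 30 days — 27 days to the end of Sep leaves 15.
15 days into Oct → Oct 15, 1991.

Oct 15, 1991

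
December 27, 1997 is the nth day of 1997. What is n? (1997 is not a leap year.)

361

Days in months before December: 31 + 28 + 31 + 30 + 31 + 30 + 31 + 31 + 30 + 31 + 30 = 334.
Plus 27 days into December → day 361.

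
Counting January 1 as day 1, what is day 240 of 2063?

Jan has 31 days (240 − 31 = 209 remain).
Feb has 28 days (209 − 28 = 181 remain).
Mar has 31 days (181 − 31 = 150 remain).
Apr has 30 days (150 − 30 = 120 remain).
May has 31 days (120 − 31 = 89 remain).
Jun has 30 days (89 − 30 = 59 remain).
Jul has 31 days (59 − 31 = 28 remain).
28 into Aug → Aug 28.

Aug 28, 2063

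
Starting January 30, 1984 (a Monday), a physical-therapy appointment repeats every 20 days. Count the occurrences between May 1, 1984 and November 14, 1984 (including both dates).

10

Occurrences land 20·i days after January 30, 1984 for i = 0, 1, 2, …
May 1, 1984 is 92 days after the start; 92 ÷ 20 = 4 remainder 12; since the remainder is 12, round up to i = 5. First occurrence in the window: #6 on May 9, 1984 (5×20 = 100 days in).
November 14, 1984 is 289 days after the start; 289 ÷ 20 = 14 remainder 9. Last occurrence in the window: #15 on November 5, 1984.
Occurrences #6 through #15: 10 in total.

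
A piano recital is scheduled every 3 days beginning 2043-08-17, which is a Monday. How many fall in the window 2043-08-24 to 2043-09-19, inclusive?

9

Occurrences land 3·i days after 2043-08-17 for i = 0, 1, 2, …
2043-08-24 is 7 days after the start; 7 ÷ 3 = 2 remainder 1; since the remainder is 1, round up to i = 3. First occurrence in the window: #4 on 2043-08-26 (3×3 = 9 days in).
2043-09-19 is 33 days after the start; 33 ÷ 3 = 11 remainder 0. Last occurrence in the window: #12 on 2043-09-19.
Occurrences #4 through #12: 9 in total.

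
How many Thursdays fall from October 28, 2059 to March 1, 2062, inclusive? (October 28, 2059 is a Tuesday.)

October 28, 2059 is a Tuesday; the first Thursday on or after it is October 30, 2059 (2 days later).
From October 30, 2059 to March 1, 2062: 62 + 366 + 365 + 60 = 853 days (rest of 2059, 2060, 2061, to March 1, 2062 in 2062).
853 ÷ 7 = 121 full weeks with remainder 6, so 121 more Thursdays after the first → 122.

122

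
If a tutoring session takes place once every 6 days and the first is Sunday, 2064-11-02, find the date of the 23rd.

The 23rd occurrence is 22 intervals after the first: 22 × 6 = 132 days after 2064-11-02.
November has 30 days — 28 days to the end of November leaves 104.
December has 31 days (73 left).
January has 31 days (42 left).
February has 28 days (14 left).
14 days into March → 2065-03-14.

2065-03-14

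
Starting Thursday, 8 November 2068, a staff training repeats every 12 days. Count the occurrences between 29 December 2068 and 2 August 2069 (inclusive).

Occurrences land 12·i days after 8 November 2068 for i = 0, 1, 2, …
29 December 2068 is 51 days after the start; 51 ÷ 12 = 4 remainder 3; since the remainder is 3, round up to i = 5. First occurrence in the window: #6 on 7 January 2069 (5×12 = 60 days in).
2 August 2069 is 267 days after the start; 267 ÷ 12 = 22 remainder 3. Last occurrence in the window: #23 on 30 July 2069.
Occurrences #6 through #23: 18 in total.

18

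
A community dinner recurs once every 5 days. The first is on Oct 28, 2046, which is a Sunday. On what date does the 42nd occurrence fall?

May 21, 2047

The 42nd occurrence is 41 intervals after the first: 41 × 5 = 205 days after Oct 28, 2046.
Oct has 31 days — 3 days to the end of Oct leaves 202.
Nov has 30 days (172 left).
Dec has 31 days (141 left).
Jan has 31 days (110 left).
Feb has 28 days (82 left).
Mar has 31 days (51 left).
Apr has 30 days (21 left).
21 days into May → May 21, 2047.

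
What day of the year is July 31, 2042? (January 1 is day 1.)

212

Days in months before July: 31 + 28 + 31 + 30 + 31 + 30 = 181.
Plus 31 days into July → day 212.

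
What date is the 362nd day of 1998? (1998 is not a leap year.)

1998-12-28

January has 31 days (362 − 31 = 331 remain).
February has 28 days (331 − 28 = 303 remain).
March has 31 days (303 − 31 = 272 remain).
April has 30 days (272 − 30 = 242 remain).
May has 31 days (242 − 31 = 211 remain).
June has 30 days (211 − 30 = 181 remain).
July has 31 days (181 − 31 = 150 remain).
August has 31 days (150 − 31 = 119 remain).
September has 30 days (119 − 30 = 89 remain).
October has 31 days (89 − 31 = 58 remain).
November has 30 days (58 − 30 = 28 remain).
28 into December → December 28.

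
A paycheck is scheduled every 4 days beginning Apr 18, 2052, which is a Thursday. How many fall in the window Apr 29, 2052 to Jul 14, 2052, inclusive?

19

Occurrences land 4·i days after Apr 18, 2052 for i = 0, 1, 2, …
Apr 29, 2052 is 11 days after the start; 11 ÷ 4 = 2 remainder 3; since the remainder is 3, round up to i = 3. First occurrence in the window: #4 on Apr 30, 2052 (3×4 = 12 days in).
Jul 14, 2052 is 87 days after the start; 87 ÷ 4 = 21 remainder 3. Last occurrence in the window: #22 on Jul 11, 2052.
Occurrences #4 through #22: 19 in total.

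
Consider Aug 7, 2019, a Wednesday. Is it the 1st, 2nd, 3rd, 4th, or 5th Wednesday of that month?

1st

Day 7 falls in week ⌈7/7⌉ of the month.
Days 1–7 hold the 1st Wednesday, 8–14 the 2nd, 15–21 the 3rd, 22–28 the 4th, 29–31 the 5th.
7 is in the range for the 1st.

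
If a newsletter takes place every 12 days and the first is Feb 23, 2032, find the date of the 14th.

Jul 28, 2032

The 14th occurrence is 13 intervals after the first: 13 × 12 = 156 days after Feb 23, 2032.
Feb has 29 days — 6 days to the end of Feb leaves 150.
Mar has 31 days (119 left).
Apr has 30 days (89 left).
May has 31 days (58 left).
Jun has 30 days (28 left).
28 days into Jul → Jul 28, 2032.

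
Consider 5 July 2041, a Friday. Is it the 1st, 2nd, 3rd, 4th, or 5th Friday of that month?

Day 5 falls in week ⌈5/7⌉ of the month.
Days 1–7 hold the 1st Friday, 8–14 the 2nd, 15–21 the 3rd, 22–28 the 4th, 29–31 the 5th.
5 is in the range for the 1st.

1st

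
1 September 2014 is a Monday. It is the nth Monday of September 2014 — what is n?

1st

Day 1 falls in week ⌈1/7⌉ of the month.
Days 1–7 hold the 1st Monday, 8–14 the 2nd, 15–21 the 3rd, 22–28 the 4th, 29–31 the 5th.
1 is in the range for the 1st.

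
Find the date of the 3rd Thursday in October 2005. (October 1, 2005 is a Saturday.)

October 20, 2005

October 2005 begins on a Saturday, so the first Thursday is October 6 (5 days later).
The 3rd Thursday is 2 weeks later: 6 + 14 = 20.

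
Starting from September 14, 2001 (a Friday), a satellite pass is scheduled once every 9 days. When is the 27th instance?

May 6, 2002

The 27th occurrence is 26 intervals after the first: 26 × 9 = 234 days after September 14, 2001.
September has 30 days — 16 days to the end of September leaves 218.
October has 31 days (187 left).
November has 30 days (157 left).
December has 31 days (126 left).
January has 31 days (95 left).
February has 28 days (67 left).
March has 31 days (36 left).
April has 30 days (6 left).
6 days into May → May 6, 2002.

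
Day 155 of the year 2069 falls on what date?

Jun 4, 2069

Jan has 31 days (155 − 31 = 124 remain).
Feb has 28 days (124 − 28 = 96 remain).
Mar has 31 days (96 − 31 = 65 remain).
Apr has 30 days (65 − 30 = 35 remain).
May has 31 days (35 − 31 = 4 remain).
4 into Jun → Jun 4.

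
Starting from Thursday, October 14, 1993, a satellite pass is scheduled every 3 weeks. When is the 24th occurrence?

February 9, 1995

The 24th occurrence is 23 intervals after the first: 23 × 21 = 483 days after October 14, 1993.
October has 31 days — 17 days to the end of October leaves 466.
From end of October to end of 1993 is 61 days (405 left).
1994 has 365 days (40 left).
January has 31 days (9 left).
9 days into February → February 9, 1995.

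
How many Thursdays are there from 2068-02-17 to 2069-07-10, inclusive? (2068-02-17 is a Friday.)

2068-02-17 is a Friday; the first Thursday on or after it is 2068-02-23 (6 days later).
From 2068-02-23 to 2069-07-10: 312 + 191 = 503 days (rest of 2068, to 2069-07-10 in 2069).
503 ÷ 7 = 71 full weeks with remainder 6, so 71 more Thursdays after the first → 72.

72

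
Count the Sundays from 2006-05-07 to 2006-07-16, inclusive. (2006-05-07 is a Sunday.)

11

2006-05-07 is a Sunday; the first Sunday on or after it is 2006-05-07.
From 2006-05-07 to 2006-07-16: 24 + 30 + 16 = 70 days (rest of May, June, July).
70 ÷ 7 = 10 full weeks with remainder 0, so 10 more Sundays after the first → 11.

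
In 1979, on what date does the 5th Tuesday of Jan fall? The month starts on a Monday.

Jan 30, 1979

Jan 1979 begins on a Monday, so the first Tuesday is Jan 2 (1 day later).
The 5th Tuesday is 4 weeks later: 2 + 28 = 30.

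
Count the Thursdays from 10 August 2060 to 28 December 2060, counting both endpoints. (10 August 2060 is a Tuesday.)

10 August 2060 is a Tuesday; the first Thursday on or after it is 12 August 2060 (2 days later).
From 12 August 2060 to 28 December 2060: 19 + 30 + 31 + 30 + 28 = 138 days (rest of August, September, October, November, December).
138 ÷ 7 = 19 full weeks with remainder 5, so 19 more Thursdays after the first → 20.

20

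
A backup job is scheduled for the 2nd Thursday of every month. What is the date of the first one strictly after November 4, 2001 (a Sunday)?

November 8, 2001

November 2001 starts on a Thursday; its first Thursday is the 1st, so the 2nd Thursday is the 8th — November 8, 2001.
November 8, 2001 is after November 4, 2001, so that is the next one.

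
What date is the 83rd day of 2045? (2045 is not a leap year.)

January has 31 days (83 − 31 = 52 remain).
February has 28 days (52 − 28 = 24 remain).
24 into March → March 24.

March 24, 2045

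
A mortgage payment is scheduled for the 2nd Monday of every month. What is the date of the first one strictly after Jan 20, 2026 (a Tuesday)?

Jan 2026 starts on a Thursday; its first Monday is the 5th, so the 2nd Monday is the 12th — Jan 12, 2026.
That is not after Jan 20, 2026, so look at Feb 2026.
Feb 2026 starts on a Sunday; its first Monday is the 2nd, so the 2nd Monday is the 9th — Feb 9, 2026.

Feb 9, 2026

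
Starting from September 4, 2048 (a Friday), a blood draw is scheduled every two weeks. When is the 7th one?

The 7th occurrence is 6 intervals after the first: 6 × 14 = 84 days after September 4, 2048.
September has 30 days — 26 days to the end of September leaves 58.
October has 31 days (27 left).
27 days into November → November 27, 2048.

November 27, 2048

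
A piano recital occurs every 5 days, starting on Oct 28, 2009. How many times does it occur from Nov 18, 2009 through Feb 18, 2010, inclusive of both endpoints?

Occurrences land 5·i days after Oct 28, 2009 for i = 0, 1, 2, …
Nov 18, 2009 is 21 days after the start; 21 ÷ 5 = 4 remainder 1; since the remainder is 1, round up to i = 5. First occurrence in the window: #6 on Nov 22, 2009 (5×5 = 25 days in).
Feb 18, 2010 is 113 days after the start; 113 ÷ 5 = 22 remainder 3. Last occurrence in the window: #23 on Feb 15, 2010.
Occurrences #6 through #23: 18 in total.

18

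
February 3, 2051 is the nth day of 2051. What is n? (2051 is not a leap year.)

Days in months before February: 31 = 31.
Plus 3 days into February → day 34.

34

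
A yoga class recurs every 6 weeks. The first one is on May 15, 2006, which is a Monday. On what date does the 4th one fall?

Sep 18, 2006

The 4th occurrence is 3 intervals after the first: 3 × 42 = 126 days after May 15, 2006.
May has 31 days — 16 days to the end of May leaves 110.
Jun has 30 days (80 left).
Jul has 31 days (49 left).
Aug has 31 days (18 left).
18 days into Sep → Sep 18, 2006.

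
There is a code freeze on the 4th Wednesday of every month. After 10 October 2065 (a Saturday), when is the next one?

October 2065 starts on a Thursday; its first Wednesday is the 7th, so the 4th Wednesday is the 28th — 28 October 2065.
28 October 2065 is after 10 October 2065, so that is the next one.

28 October 2065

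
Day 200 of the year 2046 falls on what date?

Jan has 31 days (200 − 31 = 169 remain).
Feb has 28 days (169 − 28 = 141 remain).
Mar has 31 days (141 − 31 = 110 remain).
Apr has 30 days (110 − 30 = 80 remain).
May has 31 days (80 − 31 = 49 remain).
Jun has 30 days (49 − 30 = 19 remain).
19 into Jul → Jul 19.

Jul 19, 2046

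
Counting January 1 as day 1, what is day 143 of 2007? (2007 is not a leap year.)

Jan has 31 days (143 − 31 = 112 remain).
Feb has 28 days (112 − 28 = 84 remain).
Mar has 31 days (84 − 31 = 53 remain).
Apr has 30 days (53 − 30 = 23 remain).
23 into May → May 23.

May 23, 2007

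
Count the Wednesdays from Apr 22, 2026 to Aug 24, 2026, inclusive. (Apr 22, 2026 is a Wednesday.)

Apr 22, 2026 is a Wednesday; the first Wednesday on or after it is Apr 22, 2026.
From Apr 22, 2026 to Aug 24, 2026: 8 + 31 + 30 + 31 + 24 = 124 days (rest of Apr, May, Jun, Jul, Aug).
124 ÷ 7 = 17 full weeks with remainder 5, so 17 more Wednesdays after the first → 18.

18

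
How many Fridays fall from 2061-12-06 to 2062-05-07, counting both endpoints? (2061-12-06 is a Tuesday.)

22

2061-12-06 is a Tuesday; the first Friday on or after it is 2061-12-09 (3 days later).
From 2061-12-09 to 2062-05-07: 22 + 31 + 28 + 31 + 30 + 7 = 149 days (rest of December, January, February, March, April, May).
149 ÷ 7 = 21 full weeks with remainder 2, so 21 more Fridays after the first → 22.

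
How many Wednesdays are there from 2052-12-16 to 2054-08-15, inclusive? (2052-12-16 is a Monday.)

87

2052-12-16 is a Monday; the first Wednesday on or after it is 2052-12-18 (2 days later).
From 2052-12-18 to 2054-08-15: 13 + 365 + 227 = 605 days (rest of 2052, 2053, to 2054-08-15 in 2054).
605 ÷ 7 = 86 full weeks with remainder 3, so 86 more Wednesdays after the first → 87.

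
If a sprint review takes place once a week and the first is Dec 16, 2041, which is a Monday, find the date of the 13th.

The 13th occurrence is 12 intervals after the first: 12 × 7 = 84 days after Dec 16, 2041.
Dec has 31 days — 15 days to the end of Dec leaves 69.
Jan has 31 days (38 left).
Feb has 28 days (10 left).
10 days into Mar → Mar 10, 2042.

Mar 10, 2042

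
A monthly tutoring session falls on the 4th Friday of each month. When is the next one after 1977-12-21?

December 1977 starts on a Thursday; its first Friday is the 2nd, so the 4th Friday is the 23rd — 1977-12-23.
1977-12-23 is after 1977-12-21, so that is the next one.

1977-12-23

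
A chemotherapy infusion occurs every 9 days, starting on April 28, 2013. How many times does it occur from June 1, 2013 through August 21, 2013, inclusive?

9

Occurrences land 9·i days after April 28, 2013 for i = 0, 1, 2, …
June 1, 2013 is 34 days after the start; 34 ÷ 9 = 3 remainder 7; since the remainder is 7, round up to i = 4. First occurrence in the window: #5 on June 3, 2013 (4×9 = 36 days in).
August 21, 2013 is 115 days after the start; 115 ÷ 9 = 12 remainder 7. Last occurrence in the window: #13 on August 14, 2013.
Occurrences #5 through #13: 9 in total.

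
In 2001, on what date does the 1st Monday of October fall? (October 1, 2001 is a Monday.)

October 2001 begins on a Monday, so the first Monday is October 1.

1 October 2001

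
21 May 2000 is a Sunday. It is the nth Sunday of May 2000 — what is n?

Day 21 falls in week ⌈21/7⌉ of the month.
Days 1–7 hold the 1st Sunday, 8–14 the 2nd, 15–21 the 3rd, 22–28 the 4th, 29–31 the 5th.
21 is in the range for the 3rd.

3rd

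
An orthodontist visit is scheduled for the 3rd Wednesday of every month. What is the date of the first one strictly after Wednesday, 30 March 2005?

20 April 2005

March 2005 starts on a Tuesday; its first Wednesday is the 2nd, so the 3rd Wednesday is the 16th — 16 March 2005.
That is not after 30 March 2005, so look at April 2005.
April 2005 starts on a Friday; its first Wednesday is the 6th, so the 3rd Wednesday is the 20th — 20 April 2005.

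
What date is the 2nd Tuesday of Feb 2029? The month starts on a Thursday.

Feb 2029 begins on a Thursday, so the first Tuesday is Feb 6 (5 days later).
The 2nd Tuesday is 1 weeks later: 6 + 7 = 13.

Feb 13, 2029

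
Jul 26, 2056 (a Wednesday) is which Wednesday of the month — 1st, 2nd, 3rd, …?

Day 26 falls in week ⌈26/7⌉ of the month.
Days 1–7 hold the 1st Wednesday, 8–14 the 2nd, 15–21 the 3rd, 22–28 the 4th, 29–31 the 5th.
26 is in the range for the 4th.

4th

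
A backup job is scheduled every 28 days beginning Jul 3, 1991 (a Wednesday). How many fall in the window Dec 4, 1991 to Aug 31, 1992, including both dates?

10

Occurrences land 28·i days after Jul 3, 1991 for i = 0, 1, 2, …
Dec 4, 1991 is 154 days after the start; 154 ÷ 28 = 5 remainder 14; since the remainder is 14, round up to i = 6. First occurrence in the window: #7 on Dec 18, 1991 (6×28 = 168 days in).
Aug 31, 1992 is 425 days after the start; 425 ÷ 28 = 15 remainder 5. Last occurrence in the window: #16 on Aug 26, 1992.
Occurrences #7 through #16: 10 in total.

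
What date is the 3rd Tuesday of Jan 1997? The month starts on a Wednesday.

Jan 21, 1997

Jan 1997 begins on a Wednesday, so the first Tuesday is Jan 7 (6 days later).
The 3rd Tuesday is 2 weeks later: 7 + 14 = 21.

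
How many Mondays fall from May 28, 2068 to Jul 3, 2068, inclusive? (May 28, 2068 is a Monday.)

6

May 28, 2068 is a Monday; the first Monday on or after it is May 28, 2068.
From May 28, 2068 to Jul 3, 2068: 3 + 30 + 3 = 36 days (rest of May, Jun, Jul).
36 ÷ 7 = 5 full weeks with remainder 1, so 5 more Mondays after the first → 6.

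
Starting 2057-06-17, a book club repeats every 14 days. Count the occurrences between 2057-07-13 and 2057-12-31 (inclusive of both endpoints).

13

Occurrences land 14·i days after 2057-06-17 for i = 0, 1, 2, …
2057-07-13 is 26 days after the start; 26 ÷ 14 = 1 remainder 12; since the remainder is 12, round up to i = 2. First occurrence in the window: #3 on 2057-07-15 (2×14 = 28 days in).
2057-12-31 is 197 days after the start; 197 ÷ 14 = 14 remainder 1. Last occurrence in the window: #15 on 2057-12-30.
Occurrences #3 through #15: 13 in total.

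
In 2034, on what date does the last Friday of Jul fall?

The first Friday of Jul 2034 is Jul 7.
Jul 2034 has 31 days. Adding weeks: 7, 14, 21, 28 — the last one ≤ 31 is the 28th.

Jul 28, 2034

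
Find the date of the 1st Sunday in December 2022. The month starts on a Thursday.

December 2022 begins on a Thursday, so the first Sunday is December 4 (3 days later).

December 4, 2022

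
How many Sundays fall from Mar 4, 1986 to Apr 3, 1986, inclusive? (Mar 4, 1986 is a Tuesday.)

4

Mar 4, 1986 is a Tuesday; the first Sunday on or after it is Mar 9, 1986 (5 days later).
From Mar 9, 1986 to Apr 3, 1986: 22 + 3 = 25 days (rest of Mar, Apr).
25 ÷ 7 = 3 full weeks with remainder 4, so 3 more Sundays after the first → 4.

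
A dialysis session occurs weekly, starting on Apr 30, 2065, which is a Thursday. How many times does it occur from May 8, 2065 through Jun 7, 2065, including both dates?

4

Occurrences land 7·i days after Apr 30, 2065 for i = 0, 1, 2, …
May 8, 2065 is 8 days after the start; 8 ÷ 7 = 1 remainder 1; since the remainder is 1, round up to i = 2. First occurrence in the window: #3 on May 14, 2065 (2×7 = 14 days in).
Jun 7, 2065 is 38 days after the start; 38 ÷ 7 = 5 remainder 3. Last occurrence in the window: #6 on Jun 4, 2065.
Occurrences #3 through #6: 4 in total.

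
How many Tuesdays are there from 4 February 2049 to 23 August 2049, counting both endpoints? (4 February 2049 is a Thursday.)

4 February 2049 is a Thursday; the first Tuesday on or after it is 9 February 2049 (5 days later).
From 9 February 2049 to 23 August 2049: 19 + 31 + 30 + 31 + 30 + 31 + 23 = 195 days (rest of February, March, April, May, June, July, August).
195 ÷ 7 = 27 full weeks with remainder 6, so 27 more Tuesdays after the first → 28.

28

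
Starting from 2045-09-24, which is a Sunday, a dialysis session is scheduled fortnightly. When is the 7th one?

2045-12-17

The 7th occurrence is 6 intervals after the first: 6 × 14 = 84 days after 2045-09-24.
September has 30 days — 6 days to the end of September leaves 78.
October has 31 days (47 left).
November has 30 days (17 left).
17 days into December → 2045-12-17.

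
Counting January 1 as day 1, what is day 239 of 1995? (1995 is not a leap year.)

January has 31 days (239 − 31 = 208 remain).
February has 28 days (208 − 28 = 180 remain).
March has 31 days (180 − 31 = 149 remain).
April has 30 days (149 − 30 = 119 remain).
May has 31 days (119 − 31 = 88 remain).
June has 30 days (88 − 30 = 58 remain).
July has 31 days (58 − 31 = 27 remain).
27 into August → August 27.

27 August 1995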